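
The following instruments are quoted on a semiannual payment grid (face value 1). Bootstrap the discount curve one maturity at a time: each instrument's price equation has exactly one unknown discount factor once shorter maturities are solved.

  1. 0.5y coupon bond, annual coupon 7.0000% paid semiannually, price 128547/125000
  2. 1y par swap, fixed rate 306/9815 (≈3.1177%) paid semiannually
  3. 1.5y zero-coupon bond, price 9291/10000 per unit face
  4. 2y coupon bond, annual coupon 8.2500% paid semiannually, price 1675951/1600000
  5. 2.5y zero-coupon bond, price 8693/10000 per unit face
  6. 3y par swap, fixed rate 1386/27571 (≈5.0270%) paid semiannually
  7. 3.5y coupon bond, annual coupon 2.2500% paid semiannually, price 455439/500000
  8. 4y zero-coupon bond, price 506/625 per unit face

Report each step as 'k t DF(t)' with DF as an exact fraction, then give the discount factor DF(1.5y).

step 1 [0.5y] bond c/2=7/200: DF=(128547/125000 − 7/200·(0))/(1+7/200) = 621/625 ≈ 0.993600
step 2 [1y] swap r/2=153/9815: DF=(1 − 153/9815·(0.993600))/(1+153/9815) = 4847/5000 ≈ 0.969400
step 3 [1.5y] zero: DF = P = 9291/10000 ≈ 0.929100
step 4 [2y] bond c/2=33/800: DF=(1675951/1600000 − 33/800·(0.993600+0.969400+0.929100))/(1+33/800) = 4457/5000 ≈ 0.891400
step 5 [2.5y] zero: DF = P = 8693/10000 ≈ 0.869300
step 6 [3y] swap r/2=693/27571: DF=(1 − 693/27571·(0.993600+0.969400+0.929100+0.891400+0.869300))/(1+693/27571) = 4307/5000 ≈ 0.861400
step 7 [3.5y] bond c/2=9/800: DF=(455439/500000 − 9/800·(0.993600+0.969400+0.929100+0.891400+0.869300+0.861400))/(1+9/800) = 4197/5000 ≈ 0.839400
step 8 [4y] zero: DF = P = 506/625 ≈ 0.809600

1 1/2 621/625
2 1 4847/5000
3 3/2 9291/10000
4 2 4457/5000
5 5/2 8693/10000
6 3 4307/5000
7 7/2 4197/5000
8 4 506/625
DF(1.5y) = 9291/10000 ≈ 0.929100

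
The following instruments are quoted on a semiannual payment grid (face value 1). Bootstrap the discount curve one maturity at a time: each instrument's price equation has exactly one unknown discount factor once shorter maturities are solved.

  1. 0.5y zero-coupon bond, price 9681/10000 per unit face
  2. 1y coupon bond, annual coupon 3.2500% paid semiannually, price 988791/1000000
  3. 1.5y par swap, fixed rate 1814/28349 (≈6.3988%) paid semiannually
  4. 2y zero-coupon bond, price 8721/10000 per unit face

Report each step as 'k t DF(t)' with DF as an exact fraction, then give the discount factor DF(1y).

1 1/2 9681/10000
2 1 383/400
3 3/2 9093/10000
4 2 8721/10000
DF(1y) = 383/400 ≈ 0.957500

step 1 [0.5y] zero: DF = P = 9681/10000 ≈ 0.968100
step 2 [1y] bond c/2=13/800: DF=(988791/1000000 − 13/800·(0.968100))/(1+13/800) = 383/400 ≈ 0.957500
step 3 [1.5y] swap r/2=907/28349: DF=(1 − 907/28349·(0.968100+0.957500))/(1+907/28349) = 9093/10000 ≈ 0.909300
step 4 [2y] zero: DF = P = 8721/10000 ≈ 0.872100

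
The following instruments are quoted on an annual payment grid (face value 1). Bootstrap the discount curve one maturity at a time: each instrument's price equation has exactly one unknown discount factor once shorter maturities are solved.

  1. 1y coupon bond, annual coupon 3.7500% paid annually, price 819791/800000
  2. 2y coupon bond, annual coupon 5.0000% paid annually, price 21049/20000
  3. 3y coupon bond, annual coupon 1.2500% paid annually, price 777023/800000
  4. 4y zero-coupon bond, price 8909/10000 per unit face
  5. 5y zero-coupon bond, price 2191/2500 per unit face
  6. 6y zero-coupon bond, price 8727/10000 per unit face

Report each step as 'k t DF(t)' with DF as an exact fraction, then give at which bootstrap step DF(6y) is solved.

1 1 9877/10000
2 2 9553/10000
3 3 9353/10000
4 4 8909/10000
5 5 2191/2500
6 6 8727/10000
DF(6y) is solved at step 6

step 1 [1y] bond c/1=3/80: DF=(819791/800000 − 3/80·(0))/(1+3/80) = 9877/10000 ≈ 0.987700
step 2 [2y] bond c/1=1/20: DF=(21049/20000 − 1/20·(0.987700))/(1+1/20) = 9553/10000 ≈ 0.955300
step 3 [3y] bond c/1=1/80: DF=(777023/800000 − 1/80·(0.987700+0.955300))/(1+1/80) = 9353/10000 ≈ 0.935300
step 4 [4y] zero: DF = P = 8909/10000 ≈ 0.890900
step 5 [5y] zero: DF = P = 2191/2500 ≈ 0.876400
step 6 [6y] zero: DF = P = 8727/10000 ≈ 0.872700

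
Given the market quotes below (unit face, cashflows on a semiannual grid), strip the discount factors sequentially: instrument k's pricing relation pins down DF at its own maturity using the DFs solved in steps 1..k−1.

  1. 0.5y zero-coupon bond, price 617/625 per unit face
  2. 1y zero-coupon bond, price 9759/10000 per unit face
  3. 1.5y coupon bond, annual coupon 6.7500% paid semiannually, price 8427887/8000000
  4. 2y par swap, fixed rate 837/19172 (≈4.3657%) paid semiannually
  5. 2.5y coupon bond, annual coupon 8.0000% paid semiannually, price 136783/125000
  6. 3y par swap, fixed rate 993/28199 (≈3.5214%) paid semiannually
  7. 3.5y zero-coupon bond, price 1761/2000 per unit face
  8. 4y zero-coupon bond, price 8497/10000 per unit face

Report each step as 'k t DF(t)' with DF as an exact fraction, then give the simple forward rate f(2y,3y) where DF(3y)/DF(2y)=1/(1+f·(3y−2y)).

step 1 [0.5y] zero: DF = P = 617/625 ≈ 0.987200
step 2 [1y] zero: DF = P = 9759/10000 ≈ 0.975900
step 3 [1.5y] bond c/2=27/800: DF=(8427887/8000000 − 27/800·(0.987200+0.975900))/(1+27/800) = 191/200 ≈ 0.955000
step 4 [2y] swap r/2=837/38344: DF=(1 − 837/38344·(0.987200+0.975900+0.955000))/(1+837/38344) = 9163/10000 ≈ 0.916300
step 5 [2.5y] bond c/2=1/25: DF=(136783/125000 − 1/25·(0.987200+0.975900+0.955000+0.916300))/(1+1/25) = 9047/10000 ≈ 0.904700
step 6 [3y] swap r/2=993/56398: DF=(1 − 993/56398·(0.987200+0.975900+0.955000+0.916300+0.904700))/(1+993/56398) = 9007/10000 ≈ 0.900700
step 7 [3.5y] zero: DF = P = 1761/2000 ≈ 0.880500
step 8 [4y] zero: DF = P = 8497/10000 ≈ 0.849700

1 1/2 617/625
2 1 9759/10000
3 3/2 191/200
4 2 9163/10000
5 5/2 9047/10000
6 3 9007/10000
7 7/2 1761/2000
8 4 8497/10000
f(2y,3y) = ((9163/10000)/(9007/10000) − 1)/(1) = 156/9007 ≈ 1.7320%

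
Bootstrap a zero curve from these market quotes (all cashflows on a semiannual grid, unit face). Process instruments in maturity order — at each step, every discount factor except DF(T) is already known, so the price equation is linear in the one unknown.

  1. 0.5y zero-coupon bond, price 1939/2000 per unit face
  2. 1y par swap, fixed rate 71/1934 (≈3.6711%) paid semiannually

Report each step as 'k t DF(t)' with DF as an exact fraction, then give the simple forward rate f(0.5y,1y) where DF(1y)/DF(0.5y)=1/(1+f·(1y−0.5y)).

step 1 [0.5y] zero: DF = P = 1939/2000 ≈ 0.969500
step 2 [1y] swap r/2=71/3868: DF=(1 − 71/3868·(0.969500))/(1+71/3868) = 1929/2000 ≈ 0.964500

1 1/2 1939/2000
2 1 1929/2000
f(0.5y,1y) = ((1939/2000)/(1929/2000) − 1)/(1/2) = 20/1929 ≈ 1.0368%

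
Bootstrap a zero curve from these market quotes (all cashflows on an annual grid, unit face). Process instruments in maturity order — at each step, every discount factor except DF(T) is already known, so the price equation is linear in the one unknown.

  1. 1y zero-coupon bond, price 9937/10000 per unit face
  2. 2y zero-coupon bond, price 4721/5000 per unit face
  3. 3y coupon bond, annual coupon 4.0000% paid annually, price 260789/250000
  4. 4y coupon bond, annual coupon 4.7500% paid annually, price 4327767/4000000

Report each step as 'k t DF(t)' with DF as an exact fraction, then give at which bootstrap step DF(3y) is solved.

step 1 [1y] zero: DF = P = 9937/10000 ≈ 0.993700
step 2 [2y] zero: DF = P = 4721/5000 ≈ 0.944200
step 3 [3y] bond c/1=1/25: DF=(260789/250000 − 1/25·(0.993700+0.944200))/(1+1/25) = 1857/2000 ≈ 0.928500
step 4 [4y] bond c/1=19/400: DF=(4327767/4000000 − 19/400·(0.993700+0.944200+0.928500))/(1+19/400) = 9029/10000 ≈ 0.902900

1 1 9937/10000
2 2 4721/5000
3 3 1857/2000
4 4 9029/10000
DF(3y) is solved at step 3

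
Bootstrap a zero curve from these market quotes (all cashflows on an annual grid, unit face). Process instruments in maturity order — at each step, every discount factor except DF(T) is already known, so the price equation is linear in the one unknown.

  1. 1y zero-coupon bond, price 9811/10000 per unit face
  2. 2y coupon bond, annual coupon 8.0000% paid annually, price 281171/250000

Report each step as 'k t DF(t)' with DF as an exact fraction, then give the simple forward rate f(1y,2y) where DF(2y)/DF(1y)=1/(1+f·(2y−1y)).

step 1 [1y] zero: DF = P = 9811/10000 ≈ 0.981100
step 2 [2y] bond c/1=2/25: DF=(281171/250000 − 2/25·(0.981100))/(1+2/25) = 9687/10000 ≈ 0.968700

1 1 9811/10000
2 2 9687/10000
f(1y,2y) = ((9811/10000)/(9687/10000) − 1)/(1) = 124/9687 ≈ 1.2801%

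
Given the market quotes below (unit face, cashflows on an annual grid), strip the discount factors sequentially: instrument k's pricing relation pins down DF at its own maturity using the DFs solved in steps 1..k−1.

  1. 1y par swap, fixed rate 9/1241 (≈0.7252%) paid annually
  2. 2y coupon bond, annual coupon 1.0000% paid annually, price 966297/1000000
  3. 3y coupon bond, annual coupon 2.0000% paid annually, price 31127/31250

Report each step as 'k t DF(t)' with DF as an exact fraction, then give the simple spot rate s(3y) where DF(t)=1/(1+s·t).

step 1 [1y] swap r/1=9/1241: DF=(1 − 9/1241·(0))/(1+9/1241) = 1241/1250 ≈ 0.992800
step 2 [2y] bond c/1=1/100: DF=(966297/1000000 − 1/100·(0.992800))/(1+1/100) = 9469/10000 ≈ 0.946900
step 3 [3y] bond c/1=1/50: DF=(31127/31250 − 1/50·(0.992800+0.946900))/(1+1/50) = 1877/2000 ≈ 0.938500

1 1 1241/1250
2 2 9469/10000
3 3 1877/2000
s(3y) = (1/(1877/2000) − 1)/(3) = 41/1877 ≈ 2.1843%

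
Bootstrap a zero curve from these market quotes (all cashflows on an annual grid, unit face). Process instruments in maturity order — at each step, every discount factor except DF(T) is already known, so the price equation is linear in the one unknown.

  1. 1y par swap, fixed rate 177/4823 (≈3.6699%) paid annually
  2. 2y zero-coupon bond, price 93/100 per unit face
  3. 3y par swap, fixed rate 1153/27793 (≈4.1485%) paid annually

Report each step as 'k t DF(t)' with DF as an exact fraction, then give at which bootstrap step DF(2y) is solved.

1 1 4823/5000
2 2 93/100
3 3 8847/10000
DF(2y) is solved at step 2

step 1 [1y] swap r/1=177/4823: DF=(1 − 177/4823·(0))/(1+177/4823) = 4823/5000 ≈ 0.964600
step 2 [2y] zero: DF = P = 93/100 ≈ 0.930000
step 3 [3y] swap r/1=1153/27793: DF=(1 − 1153/27793·(0.964600+0.930000))/(1+1153/27793) = 8847/10000 ≈ 0.884700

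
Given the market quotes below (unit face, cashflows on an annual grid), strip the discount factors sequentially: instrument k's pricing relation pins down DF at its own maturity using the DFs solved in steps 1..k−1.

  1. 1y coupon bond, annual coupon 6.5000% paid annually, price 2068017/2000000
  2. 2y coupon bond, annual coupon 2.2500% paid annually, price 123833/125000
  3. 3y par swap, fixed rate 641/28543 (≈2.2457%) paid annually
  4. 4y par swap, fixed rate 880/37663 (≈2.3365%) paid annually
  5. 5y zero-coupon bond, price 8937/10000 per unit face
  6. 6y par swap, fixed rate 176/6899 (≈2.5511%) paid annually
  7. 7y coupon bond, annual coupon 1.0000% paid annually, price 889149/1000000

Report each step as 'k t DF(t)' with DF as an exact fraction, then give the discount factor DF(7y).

step 1 [1y] bond c/1=13/200: DF=(2068017/2000000 − 13/200·(0))/(1+13/200) = 9709/10000 ≈ 0.970900
step 2 [2y] bond c/1=9/400: DF=(123833/125000 − 9/400·(0.970900))/(1+9/400) = 379/400 ≈ 0.947500
step 3 [3y] swap r/1=641/28543: DF=(1 − 641/28543·(0.970900+0.947500))/(1+641/28543) = 9359/10000 ≈ 0.935900
step 4 [4y] swap r/1=880/37663: DF=(1 − 880/37663·(0.970900+0.947500+0.935900))/(1+880/37663) = 114/125 ≈ 0.912000
step 5 [5y] zero: DF = P = 8937/10000 ≈ 0.893700
step 6 [6y] swap r/1=176/6899: DF=(1 − 176/6899·(0.970900+0.947500+0.935900+0.912000+0.893700))/(1+176/6899) = 537/625 ≈ 0.859200
step 7 [7y] bond c/1=1/100: DF=(889149/1000000 − 1/100·(0.970900+0.947500+0.935900+0.912000+0.893700+0.859200))/(1+1/100) = 8257/10000 ≈ 0.825700

1 1 9709/10000
2 2 379/400
3 3 9359/10000
4 4 114/125
5 5 8937/10000
6 6 537/625
7 7 8257/10000
DF(7y) = 8257/10000 ≈ 0.825700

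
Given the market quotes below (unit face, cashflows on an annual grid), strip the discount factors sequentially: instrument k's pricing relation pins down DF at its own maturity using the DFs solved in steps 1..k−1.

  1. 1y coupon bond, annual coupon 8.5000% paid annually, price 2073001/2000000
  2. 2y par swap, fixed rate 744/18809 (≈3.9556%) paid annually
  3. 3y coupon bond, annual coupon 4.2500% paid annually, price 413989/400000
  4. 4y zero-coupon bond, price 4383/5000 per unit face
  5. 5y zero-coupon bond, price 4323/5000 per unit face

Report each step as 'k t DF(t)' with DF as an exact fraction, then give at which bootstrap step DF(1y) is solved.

step 1 [1y] bond c/1=17/200: DF=(2073001/2000000 − 17/200·(0))/(1+17/200) = 9553/10000 ≈ 0.955300
step 2 [2y] swap r/1=744/18809: DF=(1 − 744/18809·(0.955300))/(1+744/18809) = 1157/1250 ≈ 0.925600
step 3 [3y] bond c/1=17/400: DF=(413989/400000 − 17/400·(0.955300+0.925600))/(1+17/400) = 9161/10000 ≈ 0.916100
step 4 [4y] zero: DF = P = 4383/5000 ≈ 0.876600
step 5 [5y] zero: DF = P = 4323/5000 ≈ 0.864600

1 1 9553/10000
2 2 1157/1250
3 3 9161/10000
4 4 4383/5000
5 5 4323/5000
DF(1y) is solved at step 1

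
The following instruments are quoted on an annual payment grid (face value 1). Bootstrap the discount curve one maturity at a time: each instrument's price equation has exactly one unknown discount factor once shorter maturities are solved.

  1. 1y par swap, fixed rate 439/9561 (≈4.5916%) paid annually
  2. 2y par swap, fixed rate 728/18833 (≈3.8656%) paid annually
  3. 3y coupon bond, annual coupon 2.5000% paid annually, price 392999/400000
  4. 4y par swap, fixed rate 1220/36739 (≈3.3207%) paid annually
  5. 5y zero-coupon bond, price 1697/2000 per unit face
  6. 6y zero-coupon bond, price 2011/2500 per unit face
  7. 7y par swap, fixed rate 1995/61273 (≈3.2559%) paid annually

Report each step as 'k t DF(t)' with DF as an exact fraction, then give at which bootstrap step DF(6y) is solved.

1 1 9561/10000
2 2 1159/1250
3 3 4563/5000
4 4 439/500
5 5 1697/2000
6 6 2011/2500
7 7 1601/2000
DF(6y) is solved at step 6

step 1 [1y] swap r/1=439/9561: DF=(1 − 439/9561·(0))/(1+439/9561) = 9561/10000 ≈ 0.956100
step 2 [2y] swap r/1=728/18833: DF=(1 − 728/18833·(0.956100))/(1+728/18833) = 1159/1250 ≈ 0.927200
step 3 [3y] bond c/1=1/40: DF=(392999/400000 − 1/40·(0.956100+0.927200))/(1+1/40) = 4563/5000 ≈ 0.912600
step 4 [4y] swap r/1=1220/36739: DF=(1 − 1220/36739·(0.956100+0.927200+0.912600))/(1+1220/36739) = 439/500 ≈ 0.878000
step 5 [5y] zero: DF = P = 1697/2000 ≈ 0.848500
step 6 [6y] zero: DF = P = 2011/2500 ≈ 0.804400
step 7 [7y] swap r/1=1995/61273: DF=(1 − 1995/61273·(0.956100+0.927200+0.912600+0.878000+0.848500+0.804400))/(1+1995/61273) = 1601/2000 ≈ 0.800500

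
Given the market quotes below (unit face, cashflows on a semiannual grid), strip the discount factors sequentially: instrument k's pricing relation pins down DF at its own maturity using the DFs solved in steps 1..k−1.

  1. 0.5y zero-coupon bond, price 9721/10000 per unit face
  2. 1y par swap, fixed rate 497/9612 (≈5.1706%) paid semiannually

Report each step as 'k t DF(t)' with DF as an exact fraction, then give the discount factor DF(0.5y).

1 1/2 9721/10000
2 1 9503/10000
DF(0.5y) = 9721/10000 ≈ 0.972100

step 1 [0.5y] zero: DF = P = 9721/10000 ≈ 0.972100
step 2 [1y] swap r/2=497/19224: DF=(1 − 497/19224·(0.972100))/(1+497/19224) = 9503/10000 ≈ 0.950300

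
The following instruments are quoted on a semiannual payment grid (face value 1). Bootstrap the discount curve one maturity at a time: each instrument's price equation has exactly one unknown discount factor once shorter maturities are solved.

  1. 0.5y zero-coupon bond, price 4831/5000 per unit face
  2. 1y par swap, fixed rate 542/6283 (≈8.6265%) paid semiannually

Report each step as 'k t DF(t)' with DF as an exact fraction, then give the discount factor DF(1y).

1 1/2 4831/5000
2 1 9187/10000
DF(1y) = 9187/10000 ≈ 0.918700

step 1 [0.5y] zero: DF = P = 4831/5000 ≈ 0.966200
step 2 [1y] swap r/2=271/6283: DF=(1 − 271/6283·(0.966200))/(1+271/6283) = 9187/10000 ≈ 0.918700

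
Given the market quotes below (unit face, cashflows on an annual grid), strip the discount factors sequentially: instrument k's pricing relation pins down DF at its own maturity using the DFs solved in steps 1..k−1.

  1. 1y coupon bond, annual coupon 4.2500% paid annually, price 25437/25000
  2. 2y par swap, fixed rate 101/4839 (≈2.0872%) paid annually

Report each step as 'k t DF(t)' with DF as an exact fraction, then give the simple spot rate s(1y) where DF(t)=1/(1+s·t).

step 1 [1y] bond c/1=17/400: DF=(25437/25000 − 17/400·(0))/(1+17/400) = 122/125 ≈ 0.976000
step 2 [2y] swap r/1=101/4839: DF=(1 − 101/4839·(0.976000))/(1+101/4839) = 2399/2500 ≈ 0.959600

1 1 122/125
2 2 2399/2500
s(1y) = (1/(122/125) − 1)/(1) = 3/122 ≈ 2.4590%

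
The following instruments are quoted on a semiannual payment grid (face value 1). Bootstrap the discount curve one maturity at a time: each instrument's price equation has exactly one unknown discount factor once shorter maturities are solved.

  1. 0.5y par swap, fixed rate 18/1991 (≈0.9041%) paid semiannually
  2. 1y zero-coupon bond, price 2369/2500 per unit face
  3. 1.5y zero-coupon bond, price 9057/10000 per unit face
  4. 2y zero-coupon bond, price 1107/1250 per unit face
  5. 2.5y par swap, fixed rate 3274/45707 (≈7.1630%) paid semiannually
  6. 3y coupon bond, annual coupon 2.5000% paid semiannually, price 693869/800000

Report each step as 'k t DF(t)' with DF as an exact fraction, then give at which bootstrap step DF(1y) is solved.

step 1 [0.5y] swap r/2=9/1991: DF=(1 − 9/1991·(0))/(1+9/1991) = 1991/2000 ≈ 0.995500
step 2 [1y] zero: DF = P = 2369/2500 ≈ 0.947600
step 3 [1.5y] zero: DF = P = 9057/10000 ≈ 0.905700
step 4 [2y] zero: DF = P = 1107/1250 ≈ 0.885600
step 5 [2.5y] swap r/2=1637/45707: DF=(1 − 1637/45707·(0.995500+0.947600+0.905700+0.885600))/(1+1637/45707) = 8363/10000 ≈ 0.836300
step 6 [3y] bond c/2=1/80: DF=(693869/800000 − 1/80·(0.995500+0.947600+0.905700+0.885600+0.836300))/(1+1/80) = 4001/5000 ≈ 0.800200

1 1/2 1991/2000
2 1 2369/2500
3 3/2 9057/10000
4 2 1107/1250
5 5/2 8363/10000
6 3 4001/5000
DF(1y) is solved at step 2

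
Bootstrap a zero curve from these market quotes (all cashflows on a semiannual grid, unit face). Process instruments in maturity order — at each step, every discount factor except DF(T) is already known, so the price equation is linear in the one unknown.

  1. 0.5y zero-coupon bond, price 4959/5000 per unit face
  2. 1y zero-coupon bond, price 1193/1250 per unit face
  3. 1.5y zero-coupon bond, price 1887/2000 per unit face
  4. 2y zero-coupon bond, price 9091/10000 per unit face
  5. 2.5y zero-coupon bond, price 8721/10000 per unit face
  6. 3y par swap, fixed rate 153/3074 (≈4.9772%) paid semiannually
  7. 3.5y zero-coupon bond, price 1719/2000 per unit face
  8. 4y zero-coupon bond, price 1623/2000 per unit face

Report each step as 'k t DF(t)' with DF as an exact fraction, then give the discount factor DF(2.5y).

step 1 [0.5y] zero: DF = P = 4959/5000 ≈ 0.991800
step 2 [1y] zero: DF = P = 1193/1250 ≈ 0.954400
step 3 [1.5y] zero: DF = P = 1887/2000 ≈ 0.943500
step 4 [2y] zero: DF = P = 9091/10000 ≈ 0.909100
step 5 [2.5y] zero: DF = P = 8721/10000 ≈ 0.872100
step 6 [3y] swap r/2=153/6148: DF=(1 − 153/6148·(0.991800+0.954400+0.943500+0.909100+0.872100))/(1+153/6148) = 8623/10000 ≈ 0.862300
step 7 [3.5y] zero: DF = P = 1719/2000 ≈ 0.859500
step 8 [4y] zero: DF = P = 1623/2000 ≈ 0.811500

1 1/2 4959/5000
2 1 1193/1250
3 3/2 1887/2000
4 2 9091/10000
5 5/2 8721/10000
6 3 8623/10000
7 7/2 1719/2000
8 4 1623/2000
DF(2.5y) = 8721/10000 ≈ 0.872100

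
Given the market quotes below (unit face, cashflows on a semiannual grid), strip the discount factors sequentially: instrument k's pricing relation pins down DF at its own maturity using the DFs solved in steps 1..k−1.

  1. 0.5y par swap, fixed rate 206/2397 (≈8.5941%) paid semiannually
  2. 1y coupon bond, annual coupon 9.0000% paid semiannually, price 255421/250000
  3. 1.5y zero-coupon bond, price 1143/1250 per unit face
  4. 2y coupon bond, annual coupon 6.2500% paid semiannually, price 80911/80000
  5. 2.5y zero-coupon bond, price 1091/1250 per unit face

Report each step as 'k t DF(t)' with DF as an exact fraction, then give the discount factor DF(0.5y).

1 1/2 2397/2500
2 1 2341/2500
3 3/2 1143/1250
4 2 2239/2500
5 5/2 1091/1250
DF(0.5y) = 2397/2500 ≈ 0.958800

step 1 [0.5y] swap r/2=103/2397: DF=(1 − 103/2397·(0))/(1+103/2397) = 2397/2500 ≈ 0.958800
step 2 [1y] bond c/2=9/200: DF=(255421/250000 − 9/200·(0.958800))/(1+9/200) = 2341/2500 ≈ 0.936400
step 3 [1.5y] zero: DF = P = 1143/1250 ≈ 0.914400
step 4 [2y] bond c/2=1/32: DF=(80911/80000 − 1/32·(0.958800+0.936400+0.914400))/(1+1/32) = 2239/2500 ≈ 0.895600
step 5 [2.5y] zero: DF = P = 1091/1250 ≈ 0.872800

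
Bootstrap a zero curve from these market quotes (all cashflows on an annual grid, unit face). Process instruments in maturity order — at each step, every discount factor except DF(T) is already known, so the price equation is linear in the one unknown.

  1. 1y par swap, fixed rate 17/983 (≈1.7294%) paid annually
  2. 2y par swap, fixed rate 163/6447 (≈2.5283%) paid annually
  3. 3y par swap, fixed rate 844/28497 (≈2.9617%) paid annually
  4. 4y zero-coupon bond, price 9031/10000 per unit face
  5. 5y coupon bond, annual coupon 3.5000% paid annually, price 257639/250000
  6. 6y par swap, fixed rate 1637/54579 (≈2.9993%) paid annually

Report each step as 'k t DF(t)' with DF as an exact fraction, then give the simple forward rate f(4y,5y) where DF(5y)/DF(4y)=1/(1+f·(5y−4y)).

step 1 [1y] swap r/1=17/983: DF=(1 − 17/983·(0))/(1+17/983) = 983/1000 ≈ 0.983000
step 2 [2y] swap r/1=163/6447: DF=(1 − 163/6447·(0.983000))/(1+163/6447) = 9511/10000 ≈ 0.951100
step 3 [3y] swap r/1=844/28497: DF=(1 − 844/28497·(0.983000+0.951100))/(1+844/28497) = 2289/2500 ≈ 0.915600
step 4 [4y] zero: DF = P = 9031/10000 ≈ 0.903100
step 5 [5y] bond c/1=7/200: DF=(257639/250000 − 7/200·(0.983000+0.951100+0.915600+0.903100))/(1+7/200) = 543/625 ≈ 0.868800
step 6 [6y] swap r/1=1637/54579: DF=(1 − 1637/54579·(0.983000+0.951100+0.915600+0.903100+0.868800))/(1+1637/54579) = 8363/10000 ≈ 0.836300

1 1 983/1000
2 2 9511/10000
3 3 2289/2500
4 4 9031/10000
5 5 543/625
6 6 8363/10000
f(4y,5y) = ((9031/10000)/(543/625) − 1)/(1) = 343/8688 ≈ 3.9480%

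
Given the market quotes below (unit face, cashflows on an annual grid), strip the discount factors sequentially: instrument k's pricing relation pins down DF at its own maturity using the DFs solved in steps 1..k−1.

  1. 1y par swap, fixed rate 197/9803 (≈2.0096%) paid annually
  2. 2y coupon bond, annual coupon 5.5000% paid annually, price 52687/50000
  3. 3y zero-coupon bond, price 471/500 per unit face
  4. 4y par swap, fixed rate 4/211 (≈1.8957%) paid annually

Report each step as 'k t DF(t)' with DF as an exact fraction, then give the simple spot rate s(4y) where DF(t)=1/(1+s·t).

step 1 [1y] swap r/1=197/9803: DF=(1 − 197/9803·(0))/(1+197/9803) = 9803/10000 ≈ 0.980300
step 2 [2y] bond c/1=11/200: DF=(52687/50000 − 11/200·(0.980300))/(1+11/200) = 9477/10000 ≈ 0.947700
step 3 [3y] zero: DF = P = 471/500 ≈ 0.942000
step 4 [4y] swap r/1=4/211: DF=(1 − 4/211·(0.980300+0.947700+0.942000))/(1+4/211) = 116/125 ≈ 0.928000

1 1 9803/10000
2 2 9477/10000
3 3 471/500
4 4 116/125
s(4y) = (1/(116/125) − 1)/(4) = 9/464 ≈ 1.9397%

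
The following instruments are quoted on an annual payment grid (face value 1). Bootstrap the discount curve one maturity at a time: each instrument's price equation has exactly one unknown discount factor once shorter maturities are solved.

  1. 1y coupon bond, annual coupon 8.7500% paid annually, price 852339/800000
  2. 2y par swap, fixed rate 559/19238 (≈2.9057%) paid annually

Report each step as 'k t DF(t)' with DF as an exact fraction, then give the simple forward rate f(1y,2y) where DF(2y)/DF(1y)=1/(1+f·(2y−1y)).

1 1 9797/10000
2 2 9441/10000
f(1y,2y) = ((9797/10000)/(9441/10000) − 1)/(1) = 356/9441 ≈ 3.7708%

step 1 [1y] bond c/1=7/80: DF=(852339/800000 − 7/80·(0))/(1+7/80) = 9797/10000 ≈ 0.979700
step 2 [2y] swap r/1=559/19238: DF=(1 − 559/19238·(0.979700))/(1+559/19238) = 9441/10000 ≈ 0.944100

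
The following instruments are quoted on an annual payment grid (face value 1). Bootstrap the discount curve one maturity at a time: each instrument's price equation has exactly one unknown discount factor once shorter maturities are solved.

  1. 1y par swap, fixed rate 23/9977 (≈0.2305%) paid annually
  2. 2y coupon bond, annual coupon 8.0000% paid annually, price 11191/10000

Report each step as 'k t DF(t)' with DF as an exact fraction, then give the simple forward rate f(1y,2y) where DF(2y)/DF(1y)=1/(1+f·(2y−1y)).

1 1 9977/10000
2 2 9623/10000
f(1y,2y) = ((9977/10000)/(9623/10000) − 1)/(1) = 354/9623 ≈ 3.6787%

step 1 [1y] swap r/1=23/9977: DF=(1 − 23/9977·(0))/(1+23/9977) = 9977/10000 ≈ 0.997700
step 2 [2y] bond c/1=2/25: DF=(11191/10000 − 2/25·(0.997700))/(1+2/25) = 9623/10000 ≈ 0.962300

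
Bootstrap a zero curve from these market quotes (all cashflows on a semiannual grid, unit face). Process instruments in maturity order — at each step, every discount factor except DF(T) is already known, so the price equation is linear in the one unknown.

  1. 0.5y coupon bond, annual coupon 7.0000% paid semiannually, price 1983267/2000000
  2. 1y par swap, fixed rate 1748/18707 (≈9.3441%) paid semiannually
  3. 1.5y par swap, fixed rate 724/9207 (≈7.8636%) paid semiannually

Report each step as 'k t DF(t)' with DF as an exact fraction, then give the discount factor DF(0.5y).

step 1 [0.5y] bond c/2=7/200: DF=(1983267/2000000 − 7/200·(0))/(1+7/200) = 9581/10000 ≈ 0.958100
step 2 [1y] swap r/2=874/18707: DF=(1 − 874/18707·(0.958100))/(1+874/18707) = 4563/5000 ≈ 0.912600
step 3 [1.5y] swap r/2=362/9207: DF=(1 − 362/9207·(0.958100+0.912600))/(1+362/9207) = 4457/5000 ≈ 0.891400

1 1/2 9581/10000
2 1 4563/5000
3 3/2 4457/5000
DF(0.5y) = 9581/10000 ≈ 0.958100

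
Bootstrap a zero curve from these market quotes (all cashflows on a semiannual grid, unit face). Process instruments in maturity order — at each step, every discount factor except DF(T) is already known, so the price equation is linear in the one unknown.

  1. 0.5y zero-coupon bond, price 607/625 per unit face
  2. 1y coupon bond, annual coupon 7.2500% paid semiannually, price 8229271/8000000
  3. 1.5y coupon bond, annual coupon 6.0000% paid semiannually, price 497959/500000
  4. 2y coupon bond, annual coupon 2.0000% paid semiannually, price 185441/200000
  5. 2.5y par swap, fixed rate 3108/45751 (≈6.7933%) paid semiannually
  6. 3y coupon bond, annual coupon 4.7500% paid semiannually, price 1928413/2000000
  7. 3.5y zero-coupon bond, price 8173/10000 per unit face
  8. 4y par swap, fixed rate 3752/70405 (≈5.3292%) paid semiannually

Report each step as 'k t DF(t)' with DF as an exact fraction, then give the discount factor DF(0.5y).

1 1/2 607/625
2 1 9587/10000
3 3/2 9107/10000
4 2 8899/10000
5 5/2 4223/5000
6 3 8357/10000
7 7/2 8173/10000
8 4 2031/2500
DF(0.5y) = 607/625 ≈ 0.971200

step 1 [0.5y] zero: DF = P = 607/625 ≈ 0.971200
step 2 [1y] bond c/2=29/800: DF=(8229271/8000000 − 29/800·(0.971200))/(1+29/800) = 9587/10000 ≈ 0.958700
step 3 [1.5y] bond c/2=3/100: DF=(497959/500000 − 3/100·(0.971200+0.958700))/(1+3/100) = 9107/10000 ≈ 0.910700
step 4 [2y] bond c/2=1/100: DF=(185441/200000 − 1/100·(0.971200+0.958700+0.910700))/(1+1/100) = 8899/10000 ≈ 0.889900
step 5 [2.5y] swap r/2=1554/45751: DF=(1 − 1554/45751·(0.971200+0.958700+0.910700+0.889900))/(1+1554/45751) = 4223/5000 ≈ 0.844600
step 6 [3y] bond c/2=19/800: DF=(1928413/2000000 − 19/800·(0.971200+0.958700+0.910700+0.889900+0.844600))/(1+19/800) = 8357/10000 ≈ 0.835700
step 7 [3.5y] zero: DF = P = 8173/10000 ≈ 0.817300
step 8 [4y] swap r/2=1876/70405: DF=(1 − 1876/70405·(0.971200+0.958700+0.910700+0.889900+0.844600+0.835700+0.817300))/(1+1876/70405) = 2031/2500 ≈ 0.812400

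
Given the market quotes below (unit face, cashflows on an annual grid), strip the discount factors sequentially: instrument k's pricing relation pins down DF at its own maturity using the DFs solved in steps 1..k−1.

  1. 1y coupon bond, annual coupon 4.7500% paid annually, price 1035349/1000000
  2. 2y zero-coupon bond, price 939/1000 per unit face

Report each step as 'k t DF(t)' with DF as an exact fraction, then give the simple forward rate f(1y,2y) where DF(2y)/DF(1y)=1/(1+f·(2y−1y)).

step 1 [1y] bond c/1=19/400: DF=(1035349/1000000 − 19/400·(0))/(1+19/400) = 2471/2500 ≈ 0.988400
step 2 [2y] zero: DF = P = 939/1000 ≈ 0.939000

1 1 2471/2500
2 2 939/1000
f(1y,2y) = ((2471/2500)/(939/1000) − 1)/(1) = 247/4695 ≈ 5.2609%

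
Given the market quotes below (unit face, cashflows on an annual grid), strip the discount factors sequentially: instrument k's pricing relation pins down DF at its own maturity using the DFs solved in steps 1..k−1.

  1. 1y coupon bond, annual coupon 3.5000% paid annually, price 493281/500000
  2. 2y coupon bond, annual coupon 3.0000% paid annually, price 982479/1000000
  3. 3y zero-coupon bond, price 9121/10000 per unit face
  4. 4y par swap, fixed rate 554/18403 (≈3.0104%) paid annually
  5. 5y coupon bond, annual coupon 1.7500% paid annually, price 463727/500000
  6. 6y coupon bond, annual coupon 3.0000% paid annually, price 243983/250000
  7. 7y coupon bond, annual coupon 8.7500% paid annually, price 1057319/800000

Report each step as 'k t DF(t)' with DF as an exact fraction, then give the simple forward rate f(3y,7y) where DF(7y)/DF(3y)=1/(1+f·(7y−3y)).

1 1 2383/2500
2 2 9261/10000
3 3 9121/10000
4 4 2223/2500
5 5 4241/5000
6 6 2039/2500
7 7 7853/10000
f(3y,7y) = ((9121/10000)/(7853/10000) − 1)/(4) = 317/7853 ≈ 4.0367%

step 1 [1y] bond c/1=7/200: DF=(493281/500000 − 7/200·(0))/(1+7/200) = 2383/2500 ≈ 0.953200
step 2 [2y] bond c/1=3/100: DF=(982479/1000000 − 3/100·(0.953200))/(1+3/100) = 9261/10000 ≈ 0.926100
step 3 [3y] zero: DF = P = 9121/10000 ≈ 0.912100
step 4 [4y] swap r/1=554/18403: DF=(1 − 554/18403·(0.953200+0.926100+0.912100))/(1+554/18403) = 2223/2500 ≈ 0.889200
step 5 [5y] bond c/1=7/400: DF=(463727/500000 − 7/400·(0.953200+0.926100+0.912100+0.889200))/(1+7/400) = 4241/5000 ≈ 0.848200
step 6 [6y] bond c/1=3/100: DF=(243983/250000 − 3/100·(0.953200+0.926100+0.912100+0.889200+0.848200))/(1+3/100) = 2039/2500 ≈ 0.815600
step 7 [7y] bond c/1=7/80: DF=(1057319/800000 − 7/80·(0.953200+0.926100+0.912100+0.889200+0.848200+0.815600))/(1+7/80) = 7853/10000 ≈ 0.785300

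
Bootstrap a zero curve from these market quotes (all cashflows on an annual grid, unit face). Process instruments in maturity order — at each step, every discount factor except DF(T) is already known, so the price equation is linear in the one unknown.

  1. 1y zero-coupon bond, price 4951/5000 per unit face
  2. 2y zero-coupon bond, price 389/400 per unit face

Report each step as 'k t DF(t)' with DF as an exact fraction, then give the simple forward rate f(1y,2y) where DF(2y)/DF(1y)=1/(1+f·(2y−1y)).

1 1 4951/5000
2 2 389/400
f(1y,2y) = ((4951/5000)/(389/400) − 1)/(1) = 177/9725 ≈ 1.8201%

step 1 [1y] zero: DF = P = 4951/5000 ≈ 0.990200
step 2 [2y] zero: DF = P = 389/400 ≈ 0.972500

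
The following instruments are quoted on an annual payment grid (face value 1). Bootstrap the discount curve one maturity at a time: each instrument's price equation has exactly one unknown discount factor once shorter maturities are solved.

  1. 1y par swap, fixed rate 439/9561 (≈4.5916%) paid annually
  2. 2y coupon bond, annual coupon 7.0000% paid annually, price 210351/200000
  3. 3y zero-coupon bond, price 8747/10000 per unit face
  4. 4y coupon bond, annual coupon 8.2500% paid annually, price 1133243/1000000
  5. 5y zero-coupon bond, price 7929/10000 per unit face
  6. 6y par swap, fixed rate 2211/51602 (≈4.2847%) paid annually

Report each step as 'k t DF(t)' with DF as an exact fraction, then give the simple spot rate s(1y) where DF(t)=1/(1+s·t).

1 1 9561/10000
2 2 2301/2500
3 3 8747/10000
4 4 2093/2500
5 5 7929/10000
6 6 7789/10000
s(1y) = (1/(9561/10000) − 1)/(1) = 439/9561 ≈ 4.5916%

step 1 [1y] swap r/1=439/9561: DF=(1 − 439/9561·(0))/(1+439/9561) = 9561/10000 ≈ 0.956100
step 2 [2y] bond c/1=7/100: DF=(210351/200000 − 7/100·(0.956100))/(1+7/100) = 2301/2500 ≈ 0.920400
step 3 [3y] zero: DF = P = 8747/10000 ≈ 0.874700
step 4 [4y] bond c/1=33/400: DF=(1133243/1000000 − 33/400·(0.956100+0.920400+0.874700))/(1+33/400) = 2093/2500 ≈ 0.837200
step 5 [5y] zero: DF = P = 7929/10000 ≈ 0.792900
step 6 [6y] swap r/1=2211/51602: DF=(1 − 2211/51602·(0.956100+0.920400+0.874700+0.837200+0.792900))/(1+2211/51602) = 7789/10000 ≈ 0.778900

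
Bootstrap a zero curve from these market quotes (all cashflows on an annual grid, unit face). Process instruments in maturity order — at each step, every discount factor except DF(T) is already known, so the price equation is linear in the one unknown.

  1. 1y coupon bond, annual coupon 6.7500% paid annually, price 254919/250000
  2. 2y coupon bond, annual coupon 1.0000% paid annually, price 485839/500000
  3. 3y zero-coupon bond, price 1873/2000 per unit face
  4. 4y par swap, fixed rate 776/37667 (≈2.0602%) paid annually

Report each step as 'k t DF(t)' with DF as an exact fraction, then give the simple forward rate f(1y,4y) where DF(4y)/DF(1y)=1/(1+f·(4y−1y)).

1 1 597/625
2 2 4763/5000
3 3 1873/2000
4 4 1153/1250
f(1y,4y) = ((597/625)/(1153/1250) − 1)/(3) = 41/3459 ≈ 1.1853%

step 1 [1y] bond c/1=27/400: DF=(254919/250000 − 27/400·(0))/(1+27/400) = 597/625 ≈ 0.955200
step 2 [2y] bond c/1=1/100: DF=(485839/500000 − 1/100·(0.955200))/(1+1/100) = 4763/5000 ≈ 0.952600
step 3 [3y] zero: DF = P = 1873/2000 ≈ 0.936500
step 4 [4y] swap r/1=776/37667: DF=(1 − 776/37667·(0.955200+0.952600+0.936500))/(1+776/37667) = 1153/1250 ≈ 0.922400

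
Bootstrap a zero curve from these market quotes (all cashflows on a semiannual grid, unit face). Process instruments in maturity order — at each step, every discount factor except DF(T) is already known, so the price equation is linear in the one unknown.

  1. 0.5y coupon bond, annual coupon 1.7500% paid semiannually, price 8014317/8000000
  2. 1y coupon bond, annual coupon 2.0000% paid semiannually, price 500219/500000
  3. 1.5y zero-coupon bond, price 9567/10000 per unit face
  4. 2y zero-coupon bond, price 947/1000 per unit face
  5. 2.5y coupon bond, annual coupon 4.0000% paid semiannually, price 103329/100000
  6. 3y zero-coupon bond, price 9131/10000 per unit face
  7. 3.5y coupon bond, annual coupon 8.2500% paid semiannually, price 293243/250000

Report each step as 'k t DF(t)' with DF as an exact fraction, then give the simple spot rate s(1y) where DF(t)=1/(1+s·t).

1 1/2 9931/10000
2 1 9807/10000
3 3/2 9567/10000
4 2 947/1000
5 5/2 937/1000
6 3 9131/10000
7 7/2 2249/2500
s(1y) = (1/(9807/10000) − 1)/(1) = 193/9807 ≈ 1.9680%

step 1 [0.5y] bond c/2=7/800: DF=(8014317/8000000 − 7/800·(0))/(1+7/800) = 9931/10000 ≈ 0.993100
step 2 [1y] bond c/2=1/100: DF=(500219/500000 − 1/100·(0.993100))/(1+1/100) = 9807/10000 ≈ 0.980700
step 3 [1.5y] zero: DF = P = 9567/10000 ≈ 0.956700
step 4 [2y] zero: DF = P = 947/1000 ≈ 0.947000
step 5 [2.5y] bond c/2=1/50: DF=(103329/100000 − 1/50·(0.993100+0.980700+0.956700+0.947000))/(1+1/50) = 937/1000 ≈ 0.937000
step 6 [3y] zero: DF = P = 9131/10000 ≈ 0.913100
step 7 [3.5y] bond c/2=33/800: DF=(293243/250000 − 33/800·(0.993100+0.980700+0.956700+0.947000+0.937000+0.913100))/(1+33/800) = 2249/2500 ≈ 0.899600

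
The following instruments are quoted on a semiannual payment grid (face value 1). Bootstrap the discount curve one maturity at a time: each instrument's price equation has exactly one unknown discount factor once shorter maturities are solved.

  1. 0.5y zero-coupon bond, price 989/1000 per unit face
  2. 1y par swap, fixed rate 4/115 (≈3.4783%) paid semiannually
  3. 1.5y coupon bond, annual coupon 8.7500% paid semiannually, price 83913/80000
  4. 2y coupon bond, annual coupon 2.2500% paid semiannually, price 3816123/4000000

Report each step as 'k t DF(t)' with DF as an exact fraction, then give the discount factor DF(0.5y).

step 1 [0.5y] zero: DF = P = 989/1000 ≈ 0.989000
step 2 [1y] swap r/2=2/115: DF=(1 − 2/115·(0.989000))/(1+2/115) = 483/500 ≈ 0.966000
step 3 [1.5y] bond c/2=7/160: DF=(83913/80000 − 7/160·(0.989000+0.966000))/(1+7/160) = 923/1000 ≈ 0.923000
step 4 [2y] bond c/2=9/800: DF=(3816123/4000000 − 9/800·(0.989000+0.966000+0.923000))/(1+9/800) = 4557/5000 ≈ 0.911400

1 1/2 989/1000
2 1 483/500
3 3/2 923/1000
4 2 4557/5000
DF(0.5y) = 989/1000 ≈ 0.989000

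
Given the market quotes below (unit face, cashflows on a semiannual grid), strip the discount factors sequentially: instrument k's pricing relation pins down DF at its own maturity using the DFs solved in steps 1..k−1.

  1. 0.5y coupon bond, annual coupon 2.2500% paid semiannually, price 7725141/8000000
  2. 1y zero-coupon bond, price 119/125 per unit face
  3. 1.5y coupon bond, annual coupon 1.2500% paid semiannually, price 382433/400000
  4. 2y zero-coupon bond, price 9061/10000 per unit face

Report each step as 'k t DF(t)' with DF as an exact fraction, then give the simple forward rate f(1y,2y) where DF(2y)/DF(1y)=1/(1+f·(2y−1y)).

1 1/2 9549/10000
2 1 119/125
3 3/2 9383/10000
4 2 9061/10000
f(1y,2y) = ((119/125)/(9061/10000) − 1)/(1) = 27/533 ≈ 5.0657%

step 1 [0.5y] bond c/2=9/800: DF=(7725141/8000000 − 9/800·(0))/(1+9/800) = 9549/10000 ≈ 0.954900
step 2 [1y] zero: DF = P = 119/125 ≈ 0.952000
step 3 [1.5y] bond c/2=1/160: DF=(382433/400000 − 1/160·(0.954900+0.952000))/(1+1/160) = 9383/10000 ≈ 0.938300
step 4 [2y] zero: DF = P = 9061/10000 ≈ 0.906100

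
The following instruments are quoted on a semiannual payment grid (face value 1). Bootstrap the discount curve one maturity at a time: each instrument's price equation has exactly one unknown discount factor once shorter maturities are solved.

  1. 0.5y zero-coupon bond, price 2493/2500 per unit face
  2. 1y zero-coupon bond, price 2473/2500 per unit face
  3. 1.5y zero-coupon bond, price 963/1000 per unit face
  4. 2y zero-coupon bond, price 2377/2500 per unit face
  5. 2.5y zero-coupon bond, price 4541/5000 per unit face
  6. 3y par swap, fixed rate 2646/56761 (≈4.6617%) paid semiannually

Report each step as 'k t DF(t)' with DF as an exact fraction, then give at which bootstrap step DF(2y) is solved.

step 1 [0.5y] zero: DF = P = 2493/2500 ≈ 0.997200
step 2 [1y] zero: DF = P = 2473/2500 ≈ 0.989200
step 3 [1.5y] zero: DF = P = 963/1000 ≈ 0.963000
step 4 [2y] zero: DF = P = 2377/2500 ≈ 0.950800
step 5 [2.5y] zero: DF = P = 4541/5000 ≈ 0.908200
step 6 [3y] swap r/2=1323/56761: DF=(1 − 1323/56761·(0.997200+0.989200+0.963000+0.950800+0.908200))/(1+1323/56761) = 8677/10000 ≈ 0.867700

1 1/2 2493/2500
2 1 2473/2500
3 3/2 963/1000
4 2 2377/2500
5 5/2 4541/5000
6 3 8677/10000
DF(2y) is solved at step 4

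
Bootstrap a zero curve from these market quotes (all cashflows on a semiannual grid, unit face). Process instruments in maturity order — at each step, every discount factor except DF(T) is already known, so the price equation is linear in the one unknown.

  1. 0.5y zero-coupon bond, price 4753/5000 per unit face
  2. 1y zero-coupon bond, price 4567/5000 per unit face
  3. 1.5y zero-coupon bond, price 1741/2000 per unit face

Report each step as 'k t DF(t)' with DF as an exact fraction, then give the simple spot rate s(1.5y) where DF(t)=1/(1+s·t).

1 1/2 4753/5000
2 1 4567/5000
3 3/2 1741/2000
s(1.5y) = (1/(1741/2000) − 1)/(3/2) = 518/5223 ≈ 9.9177%

step 1 [0.5y] zero: DF = P = 4753/5000 ≈ 0.950600
step 2 [1y] zero: DF = P = 4567/5000 ≈ 0.913400
step 3 [1.5y] zero: DF = P = 1741/2000 ≈ 0.870500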